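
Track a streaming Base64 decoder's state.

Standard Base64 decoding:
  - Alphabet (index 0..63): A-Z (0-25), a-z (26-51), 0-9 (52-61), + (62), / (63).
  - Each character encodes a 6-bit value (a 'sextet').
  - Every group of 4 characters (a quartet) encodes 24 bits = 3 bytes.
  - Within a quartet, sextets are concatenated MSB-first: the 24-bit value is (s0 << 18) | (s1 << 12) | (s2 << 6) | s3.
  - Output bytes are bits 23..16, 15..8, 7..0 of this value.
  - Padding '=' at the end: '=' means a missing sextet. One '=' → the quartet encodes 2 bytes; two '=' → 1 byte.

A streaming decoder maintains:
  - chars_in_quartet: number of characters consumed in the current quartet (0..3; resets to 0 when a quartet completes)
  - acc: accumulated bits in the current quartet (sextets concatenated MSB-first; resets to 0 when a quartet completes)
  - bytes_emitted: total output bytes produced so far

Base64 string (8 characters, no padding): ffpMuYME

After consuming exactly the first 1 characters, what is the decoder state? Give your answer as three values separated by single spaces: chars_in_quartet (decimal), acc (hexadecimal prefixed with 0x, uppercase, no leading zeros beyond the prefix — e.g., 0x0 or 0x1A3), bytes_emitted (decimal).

After char 0 ('f'=31): chars_in_quartet=1 acc=0x1F bytes_emitted=0

Answer: 1 0x1F 0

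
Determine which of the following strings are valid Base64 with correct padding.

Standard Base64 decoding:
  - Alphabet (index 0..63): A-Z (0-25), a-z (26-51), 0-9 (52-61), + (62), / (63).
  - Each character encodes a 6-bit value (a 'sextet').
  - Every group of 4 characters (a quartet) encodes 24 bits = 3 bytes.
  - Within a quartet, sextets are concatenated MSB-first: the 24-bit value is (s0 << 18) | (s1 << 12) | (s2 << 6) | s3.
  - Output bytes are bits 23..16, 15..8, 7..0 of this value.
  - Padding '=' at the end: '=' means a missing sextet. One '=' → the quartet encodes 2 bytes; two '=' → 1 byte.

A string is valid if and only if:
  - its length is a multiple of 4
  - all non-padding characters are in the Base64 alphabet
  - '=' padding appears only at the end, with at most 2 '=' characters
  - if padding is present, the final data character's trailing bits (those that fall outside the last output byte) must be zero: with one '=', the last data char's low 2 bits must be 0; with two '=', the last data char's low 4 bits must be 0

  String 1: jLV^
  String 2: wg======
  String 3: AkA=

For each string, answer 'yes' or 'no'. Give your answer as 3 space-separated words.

Answer: no no yes

Derivation:
String 1: 'jLV^' → invalid (bad char(s): ['^'])
String 2: 'wg======' → invalid (6 pad chars (max 2))
String 3: 'AkA=' → valid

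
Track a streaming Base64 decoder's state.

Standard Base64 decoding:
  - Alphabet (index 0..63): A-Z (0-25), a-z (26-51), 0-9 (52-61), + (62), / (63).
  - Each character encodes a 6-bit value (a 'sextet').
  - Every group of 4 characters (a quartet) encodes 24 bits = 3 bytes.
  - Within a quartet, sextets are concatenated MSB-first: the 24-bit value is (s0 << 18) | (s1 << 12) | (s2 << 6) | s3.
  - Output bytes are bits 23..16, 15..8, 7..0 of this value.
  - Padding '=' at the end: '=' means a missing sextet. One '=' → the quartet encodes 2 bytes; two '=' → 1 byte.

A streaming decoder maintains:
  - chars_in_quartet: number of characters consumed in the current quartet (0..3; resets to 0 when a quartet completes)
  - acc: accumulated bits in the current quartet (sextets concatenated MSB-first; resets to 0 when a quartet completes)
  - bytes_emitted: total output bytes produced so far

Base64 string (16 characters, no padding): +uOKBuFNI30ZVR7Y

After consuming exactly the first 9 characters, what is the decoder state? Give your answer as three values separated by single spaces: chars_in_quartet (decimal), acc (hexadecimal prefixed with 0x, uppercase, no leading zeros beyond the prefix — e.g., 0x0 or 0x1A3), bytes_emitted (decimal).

Answer: 1 0x8 6

Derivation:
After char 0 ('+'=62): chars_in_quartet=1 acc=0x3E bytes_emitted=0
After char 1 ('u'=46): chars_in_quartet=2 acc=0xFAE bytes_emitted=0
After char 2 ('O'=14): chars_in_quartet=3 acc=0x3EB8E bytes_emitted=0
After char 3 ('K'=10): chars_in_quartet=4 acc=0xFAE38A -> emit FA E3 8A, reset; bytes_emitted=3
After char 4 ('B'=1): chars_in_quartet=1 acc=0x1 bytes_emitted=3
After char 5 ('u'=46): chars_in_quartet=2 acc=0x6E bytes_emitted=3
After char 6 ('F'=5): chars_in_quartet=3 acc=0x1B85 bytes_emitted=3
After char 7 ('N'=13): chars_in_quartet=4 acc=0x6E14D -> emit 06 E1 4D, reset; bytes_emitted=6
After char 8 ('I'=8): chars_in_quartet=1 acc=0x8 bytes_emitted=6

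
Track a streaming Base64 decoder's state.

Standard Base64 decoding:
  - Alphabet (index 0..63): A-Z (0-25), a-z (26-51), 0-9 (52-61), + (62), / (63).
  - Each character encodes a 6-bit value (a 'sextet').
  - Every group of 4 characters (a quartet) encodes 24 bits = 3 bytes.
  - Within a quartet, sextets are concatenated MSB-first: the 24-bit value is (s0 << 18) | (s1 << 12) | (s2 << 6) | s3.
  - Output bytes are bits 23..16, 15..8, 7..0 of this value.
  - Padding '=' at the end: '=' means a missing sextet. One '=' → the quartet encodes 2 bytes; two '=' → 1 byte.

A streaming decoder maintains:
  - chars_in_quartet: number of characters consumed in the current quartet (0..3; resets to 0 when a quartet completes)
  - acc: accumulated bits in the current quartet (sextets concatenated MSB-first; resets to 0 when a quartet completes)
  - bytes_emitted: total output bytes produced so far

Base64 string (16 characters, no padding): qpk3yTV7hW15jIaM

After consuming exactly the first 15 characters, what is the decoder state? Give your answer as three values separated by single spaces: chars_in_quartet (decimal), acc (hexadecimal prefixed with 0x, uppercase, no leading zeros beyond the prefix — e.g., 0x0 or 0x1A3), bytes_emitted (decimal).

After char 0 ('q'=42): chars_in_quartet=1 acc=0x2A bytes_emitted=0
After char 1 ('p'=41): chars_in_quartet=2 acc=0xAA9 bytes_emitted=0
After char 2 ('k'=36): chars_in_quartet=3 acc=0x2AA64 bytes_emitted=0
After char 3 ('3'=55): chars_in_quartet=4 acc=0xAA9937 -> emit AA 99 37, reset; bytes_emitted=3
After char 4 ('y'=50): chars_in_quartet=1 acc=0x32 bytes_emitted=3
After char 5 ('T'=19): chars_in_quartet=2 acc=0xC93 bytes_emitted=3
After char 6 ('V'=21): chars_in_quartet=3 acc=0x324D5 bytes_emitted=3
After char 7 ('7'=59): chars_in_quartet=4 acc=0xC9357B -> emit C9 35 7B, reset; bytes_emitted=6
After char 8 ('h'=33): chars_in_quartet=1 acc=0x21 bytes_emitted=6
After char 9 ('W'=22): chars_in_quartet=2 acc=0x856 bytes_emitted=6
After char 10 ('1'=53): chars_in_quartet=3 acc=0x215B5 bytes_emitted=6
After char 11 ('5'=57): chars_in_quartet=4 acc=0x856D79 -> emit 85 6D 79, reset; bytes_emitted=9
After char 12 ('j'=35): chars_in_quartet=1 acc=0x23 bytes_emitted=9
After char 13 ('I'=8): chars_in_quartet=2 acc=0x8C8 bytes_emitted=9
After char 14 ('a'=26): chars_in_quartet=3 acc=0x2321A bytes_emitted=9

Answer: 3 0x2321A 9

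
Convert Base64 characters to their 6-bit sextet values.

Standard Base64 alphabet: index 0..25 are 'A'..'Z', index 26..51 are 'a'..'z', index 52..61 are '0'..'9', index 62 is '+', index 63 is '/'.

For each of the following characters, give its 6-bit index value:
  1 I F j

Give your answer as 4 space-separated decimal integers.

Answer: 53 8 5 35

Derivation:
'1': 0..9 range, 52 + ord('1') − ord('0') = 53
'I': A..Z range, ord('I') − ord('A') = 8
'F': A..Z range, ord('F') − ord('A') = 5
'j': a..z range, 26 + ord('j') − ord('a') = 35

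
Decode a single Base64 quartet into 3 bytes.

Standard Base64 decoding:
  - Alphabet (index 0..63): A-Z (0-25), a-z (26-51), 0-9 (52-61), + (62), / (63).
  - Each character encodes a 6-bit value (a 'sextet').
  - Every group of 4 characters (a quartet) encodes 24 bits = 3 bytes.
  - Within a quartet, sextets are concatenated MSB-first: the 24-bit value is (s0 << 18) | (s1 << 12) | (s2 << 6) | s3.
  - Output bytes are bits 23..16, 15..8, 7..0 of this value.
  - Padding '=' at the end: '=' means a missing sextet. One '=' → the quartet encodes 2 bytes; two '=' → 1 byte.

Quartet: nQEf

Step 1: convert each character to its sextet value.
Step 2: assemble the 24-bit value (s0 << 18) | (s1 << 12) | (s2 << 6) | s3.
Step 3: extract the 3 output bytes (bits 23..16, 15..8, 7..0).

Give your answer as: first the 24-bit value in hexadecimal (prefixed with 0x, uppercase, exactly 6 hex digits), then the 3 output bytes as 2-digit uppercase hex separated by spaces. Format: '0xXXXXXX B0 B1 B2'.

Answer: 0x9D011F 9D 01 1F

Derivation:
Sextets: n=39, Q=16, E=4, f=31
24-bit: (39<<18) | (16<<12) | (4<<6) | 31
      = 0x9C0000 | 0x010000 | 0x000100 | 0x00001F
      = 0x9D011F
Bytes: (v>>16)&0xFF=9D, (v>>8)&0xFF=01, v&0xFF=1F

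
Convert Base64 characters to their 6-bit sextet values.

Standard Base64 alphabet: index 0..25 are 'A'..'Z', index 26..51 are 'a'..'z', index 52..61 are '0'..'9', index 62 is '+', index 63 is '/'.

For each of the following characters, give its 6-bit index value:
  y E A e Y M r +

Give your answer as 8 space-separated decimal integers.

Answer: 50 4 0 30 24 12 43 62

Derivation:
'y': a..z range, 26 + ord('y') − ord('a') = 50
'E': A..Z range, ord('E') − ord('A') = 4
'A': A..Z range, ord('A') − ord('A') = 0
'e': a..z range, 26 + ord('e') − ord('a') = 30
'Y': A..Z range, ord('Y') − ord('A') = 24
'M': A..Z range, ord('M') − ord('A') = 12
'r': a..z range, 26 + ord('r') − ord('a') = 43
'+': index 62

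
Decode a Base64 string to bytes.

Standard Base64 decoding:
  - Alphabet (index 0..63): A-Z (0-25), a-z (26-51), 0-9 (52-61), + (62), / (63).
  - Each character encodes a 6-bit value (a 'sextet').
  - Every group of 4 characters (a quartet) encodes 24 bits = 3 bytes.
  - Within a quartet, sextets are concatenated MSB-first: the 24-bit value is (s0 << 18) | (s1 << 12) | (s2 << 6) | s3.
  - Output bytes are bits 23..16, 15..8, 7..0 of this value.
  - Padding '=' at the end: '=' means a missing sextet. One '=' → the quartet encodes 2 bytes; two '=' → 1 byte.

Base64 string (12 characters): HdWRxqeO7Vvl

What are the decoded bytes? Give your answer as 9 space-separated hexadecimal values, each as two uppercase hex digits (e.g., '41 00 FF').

Answer: 1D D5 91 C6 A7 8E ED 5B E5

Derivation:
After char 0 ('H'=7): chars_in_quartet=1 acc=0x7 bytes_emitted=0
After char 1 ('d'=29): chars_in_quartet=2 acc=0x1DD bytes_emitted=0
After char 2 ('W'=22): chars_in_quartet=3 acc=0x7756 bytes_emitted=0
After char 3 ('R'=17): chars_in_quartet=4 acc=0x1DD591 -> emit 1D D5 91, reset; bytes_emitted=3
After char 4 ('x'=49): chars_in_quartet=1 acc=0x31 bytes_emitted=3
After char 5 ('q'=42): chars_in_quartet=2 acc=0xC6A bytes_emitted=3
After char 6 ('e'=30): chars_in_quartet=3 acc=0x31A9E bytes_emitted=3
After char 7 ('O'=14): chars_in_quartet=4 acc=0xC6A78E -> emit C6 A7 8E, reset; bytes_emitted=6
After char 8 ('7'=59): chars_in_quartet=1 acc=0x3B bytes_emitted=6
After char 9 ('V'=21): chars_in_quartet=2 acc=0xED5 bytes_emitted=6
After char 10 ('v'=47): chars_in_quartet=3 acc=0x3B56F bytes_emitted=6
After char 11 ('l'=37): chars_in_quartet=4 acc=0xED5BE5 -> emit ED 5B E5, reset; bytes_emitted=9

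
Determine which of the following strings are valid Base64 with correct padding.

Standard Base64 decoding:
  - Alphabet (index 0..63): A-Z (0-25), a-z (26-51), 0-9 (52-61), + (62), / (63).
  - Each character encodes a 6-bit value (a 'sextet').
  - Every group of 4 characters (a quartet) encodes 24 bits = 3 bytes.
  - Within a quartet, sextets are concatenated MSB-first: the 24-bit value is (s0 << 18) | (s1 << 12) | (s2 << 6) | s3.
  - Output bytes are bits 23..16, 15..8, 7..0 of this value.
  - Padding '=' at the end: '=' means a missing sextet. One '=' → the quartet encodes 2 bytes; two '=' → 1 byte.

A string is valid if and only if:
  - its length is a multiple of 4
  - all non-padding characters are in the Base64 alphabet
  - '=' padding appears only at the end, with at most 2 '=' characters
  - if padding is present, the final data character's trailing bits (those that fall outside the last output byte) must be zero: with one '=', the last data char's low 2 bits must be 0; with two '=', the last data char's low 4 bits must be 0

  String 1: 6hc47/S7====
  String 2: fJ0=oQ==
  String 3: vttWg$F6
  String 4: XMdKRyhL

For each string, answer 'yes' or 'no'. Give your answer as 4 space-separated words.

String 1: '6hc47/S7====' → invalid (4 pad chars (max 2))
String 2: 'fJ0=oQ==' → invalid (bad char(s): ['=']; '=' in middle)
String 3: 'vttWg$F6' → invalid (bad char(s): ['$'])
String 4: 'XMdKRyhL' → valid

Answer: no no no yes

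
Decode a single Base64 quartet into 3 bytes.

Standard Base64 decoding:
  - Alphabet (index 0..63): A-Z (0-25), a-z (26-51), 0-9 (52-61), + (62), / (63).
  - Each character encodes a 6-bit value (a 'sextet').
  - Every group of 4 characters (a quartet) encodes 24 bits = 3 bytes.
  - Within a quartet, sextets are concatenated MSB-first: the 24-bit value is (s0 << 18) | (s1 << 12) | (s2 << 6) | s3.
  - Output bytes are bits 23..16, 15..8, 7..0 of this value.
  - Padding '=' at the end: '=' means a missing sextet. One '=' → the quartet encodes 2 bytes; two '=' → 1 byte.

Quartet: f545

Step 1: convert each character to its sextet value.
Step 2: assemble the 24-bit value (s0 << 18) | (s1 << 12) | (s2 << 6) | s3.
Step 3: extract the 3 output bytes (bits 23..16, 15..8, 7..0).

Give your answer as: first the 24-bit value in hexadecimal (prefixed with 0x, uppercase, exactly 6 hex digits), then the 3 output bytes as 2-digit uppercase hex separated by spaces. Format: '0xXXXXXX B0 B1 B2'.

Answer: 0x7F9E39 7F 9E 39

Derivation:
Sextets: f=31, 5=57, 4=56, 5=57
24-bit: (31<<18) | (57<<12) | (56<<6) | 57
      = 0x7C0000 | 0x039000 | 0x000E00 | 0x000039
      = 0x7F9E39
Bytes: (v>>16)&0xFF=7F, (v>>8)&0xFF=9E, v&0xFF=39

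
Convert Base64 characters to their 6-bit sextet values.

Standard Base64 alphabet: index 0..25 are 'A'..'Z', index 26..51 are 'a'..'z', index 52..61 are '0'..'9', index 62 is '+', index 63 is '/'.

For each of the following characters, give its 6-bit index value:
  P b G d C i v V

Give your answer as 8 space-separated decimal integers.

'P': A..Z range, ord('P') − ord('A') = 15
'b': a..z range, 26 + ord('b') − ord('a') = 27
'G': A..Z range, ord('G') − ord('A') = 6
'd': a..z range, 26 + ord('d') − ord('a') = 29
'C': A..Z range, ord('C') − ord('A') = 2
'i': a..z range, 26 + ord('i') − ord('a') = 34
'v': a..z range, 26 + ord('v') − ord('a') = 47
'V': A..Z range, ord('V') − ord('A') = 21

Answer: 15 27 6 29 2 34 47 21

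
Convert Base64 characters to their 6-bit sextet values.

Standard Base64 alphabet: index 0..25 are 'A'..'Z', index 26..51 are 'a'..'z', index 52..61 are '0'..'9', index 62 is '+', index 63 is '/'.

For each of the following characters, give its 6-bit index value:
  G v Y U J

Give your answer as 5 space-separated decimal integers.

'G': A..Z range, ord('G') − ord('A') = 6
'v': a..z range, 26 + ord('v') − ord('a') = 47
'Y': A..Z range, ord('Y') − ord('A') = 24
'U': A..Z range, ord('U') − ord('A') = 20
'J': A..Z range, ord('J') − ord('A') = 9

Answer: 6 47 24 20 9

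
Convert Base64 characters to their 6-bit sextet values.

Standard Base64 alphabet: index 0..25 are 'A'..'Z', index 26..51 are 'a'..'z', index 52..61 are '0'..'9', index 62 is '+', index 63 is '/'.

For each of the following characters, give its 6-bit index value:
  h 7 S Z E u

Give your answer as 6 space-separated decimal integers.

Answer: 33 59 18 25 4 46

Derivation:
'h': a..z range, 26 + ord('h') − ord('a') = 33
'7': 0..9 range, 52 + ord('7') − ord('0') = 59
'S': A..Z range, ord('S') − ord('A') = 18
'Z': A..Z range, ord('Z') − ord('A') = 25
'E': A..Z range, ord('E') − ord('A') = 4
'u': a..z range, 26 + ord('u') − ord('a') = 46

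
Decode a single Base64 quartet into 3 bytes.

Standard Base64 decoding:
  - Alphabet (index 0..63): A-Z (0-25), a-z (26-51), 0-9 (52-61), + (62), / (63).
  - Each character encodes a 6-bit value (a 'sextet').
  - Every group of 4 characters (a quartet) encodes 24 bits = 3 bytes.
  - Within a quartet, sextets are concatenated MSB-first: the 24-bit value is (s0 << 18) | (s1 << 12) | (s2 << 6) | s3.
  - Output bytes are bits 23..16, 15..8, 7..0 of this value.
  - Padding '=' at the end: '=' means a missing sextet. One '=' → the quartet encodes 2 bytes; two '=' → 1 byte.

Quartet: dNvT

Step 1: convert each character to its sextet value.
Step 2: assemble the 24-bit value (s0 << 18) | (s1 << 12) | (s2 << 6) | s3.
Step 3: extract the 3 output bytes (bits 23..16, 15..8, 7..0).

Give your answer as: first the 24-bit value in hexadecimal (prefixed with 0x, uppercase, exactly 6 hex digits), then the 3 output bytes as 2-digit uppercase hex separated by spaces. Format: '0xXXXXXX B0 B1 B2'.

Answer: 0x74DBD3 74 DB D3

Derivation:
Sextets: d=29, N=13, v=47, T=19
24-bit: (29<<18) | (13<<12) | (47<<6) | 19
      = 0x740000 | 0x00D000 | 0x000BC0 | 0x000013
      = 0x74DBD3
Bytes: (v>>16)&0xFF=74, (v>>8)&0xFF=DB, v&0xFF=D3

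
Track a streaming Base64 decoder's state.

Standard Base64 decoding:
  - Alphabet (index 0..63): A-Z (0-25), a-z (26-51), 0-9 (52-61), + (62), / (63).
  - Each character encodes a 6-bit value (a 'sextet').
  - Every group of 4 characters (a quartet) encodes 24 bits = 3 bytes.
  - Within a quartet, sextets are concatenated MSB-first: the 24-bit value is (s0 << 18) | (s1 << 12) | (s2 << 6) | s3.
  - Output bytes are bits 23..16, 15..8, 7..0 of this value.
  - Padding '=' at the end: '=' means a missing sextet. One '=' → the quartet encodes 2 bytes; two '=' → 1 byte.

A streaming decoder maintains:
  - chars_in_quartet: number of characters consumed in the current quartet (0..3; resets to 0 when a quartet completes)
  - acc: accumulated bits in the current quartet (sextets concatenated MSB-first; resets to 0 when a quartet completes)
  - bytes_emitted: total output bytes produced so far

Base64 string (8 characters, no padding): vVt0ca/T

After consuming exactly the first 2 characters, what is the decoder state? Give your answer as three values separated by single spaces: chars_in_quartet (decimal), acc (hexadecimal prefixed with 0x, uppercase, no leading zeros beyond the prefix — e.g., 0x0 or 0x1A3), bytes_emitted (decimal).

Answer: 2 0xBD5 0

Derivation:
After char 0 ('v'=47): chars_in_quartet=1 acc=0x2F bytes_emitted=0
After char 1 ('V'=21): chars_in_quartet=2 acc=0xBD5 bytes_emitted=0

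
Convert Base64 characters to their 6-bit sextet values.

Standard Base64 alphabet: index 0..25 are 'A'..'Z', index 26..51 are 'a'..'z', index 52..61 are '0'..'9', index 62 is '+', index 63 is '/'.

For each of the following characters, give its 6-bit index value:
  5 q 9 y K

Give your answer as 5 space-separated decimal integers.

Answer: 57 42 61 50 10

Derivation:
'5': 0..9 range, 52 + ord('5') − ord('0') = 57
'q': a..z range, 26 + ord('q') − ord('a') = 42
'9': 0..9 range, 52 + ord('9') − ord('0') = 61
'y': a..z range, 26 + ord('y') − ord('a') = 50
'K': A..Z range, ord('K') − ord('A') = 10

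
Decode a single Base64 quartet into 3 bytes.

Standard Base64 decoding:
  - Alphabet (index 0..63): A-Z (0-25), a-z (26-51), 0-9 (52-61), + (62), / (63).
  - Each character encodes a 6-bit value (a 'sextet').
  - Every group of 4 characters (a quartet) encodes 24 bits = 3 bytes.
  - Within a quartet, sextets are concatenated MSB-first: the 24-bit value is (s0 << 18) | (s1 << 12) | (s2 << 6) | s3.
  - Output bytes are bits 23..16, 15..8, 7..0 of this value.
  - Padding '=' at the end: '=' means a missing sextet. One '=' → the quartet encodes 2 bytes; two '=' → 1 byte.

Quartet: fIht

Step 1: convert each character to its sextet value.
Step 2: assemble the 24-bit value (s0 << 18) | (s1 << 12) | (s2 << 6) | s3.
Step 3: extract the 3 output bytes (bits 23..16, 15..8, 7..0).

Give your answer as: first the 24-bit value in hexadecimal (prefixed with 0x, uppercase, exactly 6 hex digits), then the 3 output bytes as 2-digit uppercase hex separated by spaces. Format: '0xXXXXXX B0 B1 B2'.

Sextets: f=31, I=8, h=33, t=45
24-bit: (31<<18) | (8<<12) | (33<<6) | 45
      = 0x7C0000 | 0x008000 | 0x000840 | 0x00002D
      = 0x7C886D
Bytes: (v>>16)&0xFF=7C, (v>>8)&0xFF=88, v&0xFF=6D

Answer: 0x7C886D 7C 88 6D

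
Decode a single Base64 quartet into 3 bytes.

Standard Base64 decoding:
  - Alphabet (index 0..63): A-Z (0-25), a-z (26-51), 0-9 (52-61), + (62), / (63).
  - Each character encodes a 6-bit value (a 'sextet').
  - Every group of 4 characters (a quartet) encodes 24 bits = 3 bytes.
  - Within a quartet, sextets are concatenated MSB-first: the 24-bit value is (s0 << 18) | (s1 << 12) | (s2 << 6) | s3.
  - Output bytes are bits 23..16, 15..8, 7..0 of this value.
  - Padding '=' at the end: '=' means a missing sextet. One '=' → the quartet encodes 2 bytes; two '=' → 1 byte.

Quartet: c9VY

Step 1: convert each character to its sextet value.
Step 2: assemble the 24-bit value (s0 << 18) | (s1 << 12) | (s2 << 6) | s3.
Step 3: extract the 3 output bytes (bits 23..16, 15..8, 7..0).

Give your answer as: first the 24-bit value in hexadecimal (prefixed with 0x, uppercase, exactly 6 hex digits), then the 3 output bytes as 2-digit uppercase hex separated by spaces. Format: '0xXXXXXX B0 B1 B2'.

Answer: 0x73D558 73 D5 58

Derivation:
Sextets: c=28, 9=61, V=21, Y=24
24-bit: (28<<18) | (61<<12) | (21<<6) | 24
      = 0x700000 | 0x03D000 | 0x000540 | 0x000018
      = 0x73D558
Bytes: (v>>16)&0xFF=73, (v>>8)&0xFF=D5, v&0xFF=58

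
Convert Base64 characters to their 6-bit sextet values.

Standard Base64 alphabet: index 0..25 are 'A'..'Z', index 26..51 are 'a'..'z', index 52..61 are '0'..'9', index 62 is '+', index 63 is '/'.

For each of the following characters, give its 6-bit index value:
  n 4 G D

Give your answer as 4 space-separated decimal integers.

Answer: 39 56 6 3

Derivation:
'n': a..z range, 26 + ord('n') − ord('a') = 39
'4': 0..9 range, 52 + ord('4') − ord('0') = 56
'G': A..Z range, ord('G') − ord('A') = 6
'D': A..Z range, ord('D') − ord('A') = 3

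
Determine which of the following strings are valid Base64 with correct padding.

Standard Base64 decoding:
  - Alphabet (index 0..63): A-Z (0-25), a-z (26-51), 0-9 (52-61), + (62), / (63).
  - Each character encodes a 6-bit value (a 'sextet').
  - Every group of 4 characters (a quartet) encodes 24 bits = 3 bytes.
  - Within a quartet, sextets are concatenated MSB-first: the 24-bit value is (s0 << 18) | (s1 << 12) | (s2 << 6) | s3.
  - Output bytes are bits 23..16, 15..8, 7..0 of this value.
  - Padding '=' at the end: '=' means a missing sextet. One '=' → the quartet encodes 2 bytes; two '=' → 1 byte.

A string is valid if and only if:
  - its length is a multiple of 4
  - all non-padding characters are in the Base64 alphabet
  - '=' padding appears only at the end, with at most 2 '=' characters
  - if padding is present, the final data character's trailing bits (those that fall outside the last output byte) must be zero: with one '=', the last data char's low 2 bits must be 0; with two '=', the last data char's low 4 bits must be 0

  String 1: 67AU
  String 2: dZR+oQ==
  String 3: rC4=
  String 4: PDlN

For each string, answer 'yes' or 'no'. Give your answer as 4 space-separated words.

Answer: yes yes yes yes

Derivation:
String 1: '67AU' → valid
String 2: 'dZR+oQ==' → valid
String 3: 'rC4=' → valid
String 4: 'PDlN' → valid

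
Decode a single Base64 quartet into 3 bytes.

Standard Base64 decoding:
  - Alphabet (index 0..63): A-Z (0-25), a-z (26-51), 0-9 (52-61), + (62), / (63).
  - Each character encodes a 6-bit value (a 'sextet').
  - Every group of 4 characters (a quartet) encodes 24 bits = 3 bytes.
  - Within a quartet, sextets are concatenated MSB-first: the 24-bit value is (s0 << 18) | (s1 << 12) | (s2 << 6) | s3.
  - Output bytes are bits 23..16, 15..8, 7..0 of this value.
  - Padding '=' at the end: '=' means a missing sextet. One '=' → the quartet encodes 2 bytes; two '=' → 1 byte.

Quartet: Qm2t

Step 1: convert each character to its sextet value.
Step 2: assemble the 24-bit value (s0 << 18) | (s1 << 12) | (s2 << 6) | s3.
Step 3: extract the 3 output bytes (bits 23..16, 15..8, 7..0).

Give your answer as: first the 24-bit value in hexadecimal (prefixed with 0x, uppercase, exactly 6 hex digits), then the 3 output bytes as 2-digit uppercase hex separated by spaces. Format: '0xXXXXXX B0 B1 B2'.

Sextets: Q=16, m=38, 2=54, t=45
24-bit: (16<<18) | (38<<12) | (54<<6) | 45
      = 0x400000 | 0x026000 | 0x000D80 | 0x00002D
      = 0x426DAD
Bytes: (v>>16)&0xFF=42, (v>>8)&0xFF=6D, v&0xFF=AD

Answer: 0x426DAD 42 6D AD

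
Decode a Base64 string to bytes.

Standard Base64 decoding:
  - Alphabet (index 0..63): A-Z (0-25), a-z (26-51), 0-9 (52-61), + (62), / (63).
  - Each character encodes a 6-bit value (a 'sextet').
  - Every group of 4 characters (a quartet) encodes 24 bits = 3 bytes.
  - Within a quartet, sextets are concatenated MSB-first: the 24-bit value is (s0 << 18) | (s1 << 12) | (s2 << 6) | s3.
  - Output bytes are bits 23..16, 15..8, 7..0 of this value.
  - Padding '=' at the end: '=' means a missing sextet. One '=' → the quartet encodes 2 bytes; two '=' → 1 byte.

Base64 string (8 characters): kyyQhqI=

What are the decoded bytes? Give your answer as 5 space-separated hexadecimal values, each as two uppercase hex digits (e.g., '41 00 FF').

After char 0 ('k'=36): chars_in_quartet=1 acc=0x24 bytes_emitted=0
After char 1 ('y'=50): chars_in_quartet=2 acc=0x932 bytes_emitted=0
After char 2 ('y'=50): chars_in_quartet=3 acc=0x24CB2 bytes_emitted=0
After char 3 ('Q'=16): chars_in_quartet=4 acc=0x932C90 -> emit 93 2C 90, reset; bytes_emitted=3
After char 4 ('h'=33): chars_in_quartet=1 acc=0x21 bytes_emitted=3
After char 5 ('q'=42): chars_in_quartet=2 acc=0x86A bytes_emitted=3
After char 6 ('I'=8): chars_in_quartet=3 acc=0x21A88 bytes_emitted=3
Padding '=': partial quartet acc=0x21A88 -> emit 86 A2; bytes_emitted=5

Answer: 93 2C 90 86 A2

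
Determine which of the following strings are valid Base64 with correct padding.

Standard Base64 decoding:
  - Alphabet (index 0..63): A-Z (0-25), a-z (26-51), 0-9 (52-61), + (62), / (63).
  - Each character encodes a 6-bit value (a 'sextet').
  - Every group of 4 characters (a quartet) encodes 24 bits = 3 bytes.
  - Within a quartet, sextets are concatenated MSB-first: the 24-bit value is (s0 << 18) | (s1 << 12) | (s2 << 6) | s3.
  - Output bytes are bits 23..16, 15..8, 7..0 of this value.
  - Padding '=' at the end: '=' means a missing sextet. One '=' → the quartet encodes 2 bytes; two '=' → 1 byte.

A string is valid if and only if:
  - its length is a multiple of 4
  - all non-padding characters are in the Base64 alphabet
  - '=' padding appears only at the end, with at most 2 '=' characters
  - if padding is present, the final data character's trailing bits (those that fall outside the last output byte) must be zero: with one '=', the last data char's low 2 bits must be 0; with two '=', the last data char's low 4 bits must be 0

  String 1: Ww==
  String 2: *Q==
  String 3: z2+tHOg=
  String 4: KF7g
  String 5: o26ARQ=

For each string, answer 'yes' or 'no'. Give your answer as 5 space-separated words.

String 1: 'Ww==' → valid
String 2: '*Q==' → invalid (bad char(s): ['*'])
String 3: 'z2+tHOg=' → valid
String 4: 'KF7g' → valid
String 5: 'o26ARQ=' → invalid (len=7 not mult of 4)

Answer: yes no yes yes no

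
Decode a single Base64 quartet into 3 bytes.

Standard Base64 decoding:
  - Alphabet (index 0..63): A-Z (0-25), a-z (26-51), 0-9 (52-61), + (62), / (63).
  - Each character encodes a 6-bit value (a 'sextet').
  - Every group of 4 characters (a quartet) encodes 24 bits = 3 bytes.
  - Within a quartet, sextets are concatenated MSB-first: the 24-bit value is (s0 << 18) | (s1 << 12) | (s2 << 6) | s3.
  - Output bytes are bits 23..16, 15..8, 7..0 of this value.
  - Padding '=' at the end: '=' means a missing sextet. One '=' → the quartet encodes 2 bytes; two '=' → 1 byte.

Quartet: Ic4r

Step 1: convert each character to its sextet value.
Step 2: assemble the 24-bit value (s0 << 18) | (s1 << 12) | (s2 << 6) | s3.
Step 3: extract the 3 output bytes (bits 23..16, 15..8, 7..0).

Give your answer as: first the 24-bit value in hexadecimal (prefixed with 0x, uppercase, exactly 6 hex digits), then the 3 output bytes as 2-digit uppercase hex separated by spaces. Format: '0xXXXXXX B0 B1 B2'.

Answer: 0x21CE2B 21 CE 2B

Derivation:
Sextets: I=8, c=28, 4=56, r=43
24-bit: (8<<18) | (28<<12) | (56<<6) | 43
      = 0x200000 | 0x01C000 | 0x000E00 | 0x00002B
      = 0x21CE2B
Bytes: (v>>16)&0xFF=21, (v>>8)&0xFF=CE, v&0xFF=2B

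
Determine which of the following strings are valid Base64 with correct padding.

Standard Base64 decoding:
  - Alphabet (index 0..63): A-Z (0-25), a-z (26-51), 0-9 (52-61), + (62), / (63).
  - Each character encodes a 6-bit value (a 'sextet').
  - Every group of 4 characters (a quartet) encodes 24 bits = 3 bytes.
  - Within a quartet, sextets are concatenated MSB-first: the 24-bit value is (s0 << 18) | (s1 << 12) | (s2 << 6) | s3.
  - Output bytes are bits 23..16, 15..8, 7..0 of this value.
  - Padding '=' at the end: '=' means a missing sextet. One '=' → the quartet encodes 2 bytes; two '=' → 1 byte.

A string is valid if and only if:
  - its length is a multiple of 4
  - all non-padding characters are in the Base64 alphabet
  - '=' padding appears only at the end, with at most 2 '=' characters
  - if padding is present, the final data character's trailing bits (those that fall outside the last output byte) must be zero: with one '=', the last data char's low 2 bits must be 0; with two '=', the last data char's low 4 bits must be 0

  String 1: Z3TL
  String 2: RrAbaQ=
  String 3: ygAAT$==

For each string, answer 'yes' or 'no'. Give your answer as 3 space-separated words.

String 1: 'Z3TL' → valid
String 2: 'RrAbaQ=' → invalid (len=7 not mult of 4)
String 3: 'ygAAT$==' → invalid (bad char(s): ['$'])

Answer: yes no no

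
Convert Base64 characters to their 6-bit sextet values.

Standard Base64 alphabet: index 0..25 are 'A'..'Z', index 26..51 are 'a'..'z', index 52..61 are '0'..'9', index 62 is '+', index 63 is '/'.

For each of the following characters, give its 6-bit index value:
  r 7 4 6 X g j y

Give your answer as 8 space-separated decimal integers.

'r': a..z range, 26 + ord('r') − ord('a') = 43
'7': 0..9 range, 52 + ord('7') − ord('0') = 59
'4': 0..9 range, 52 + ord('4') − ord('0') = 56
'6': 0..9 range, 52 + ord('6') − ord('0') = 58
'X': A..Z range, ord('X') − ord('A') = 23
'g': a..z range, 26 + ord('g') − ord('a') = 32
'j': a..z range, 26 + ord('j') − ord('a') = 35
'y': a..z range, 26 + ord('y') − ord('a') = 50

Answer: 43 59 56 58 23 32 35 50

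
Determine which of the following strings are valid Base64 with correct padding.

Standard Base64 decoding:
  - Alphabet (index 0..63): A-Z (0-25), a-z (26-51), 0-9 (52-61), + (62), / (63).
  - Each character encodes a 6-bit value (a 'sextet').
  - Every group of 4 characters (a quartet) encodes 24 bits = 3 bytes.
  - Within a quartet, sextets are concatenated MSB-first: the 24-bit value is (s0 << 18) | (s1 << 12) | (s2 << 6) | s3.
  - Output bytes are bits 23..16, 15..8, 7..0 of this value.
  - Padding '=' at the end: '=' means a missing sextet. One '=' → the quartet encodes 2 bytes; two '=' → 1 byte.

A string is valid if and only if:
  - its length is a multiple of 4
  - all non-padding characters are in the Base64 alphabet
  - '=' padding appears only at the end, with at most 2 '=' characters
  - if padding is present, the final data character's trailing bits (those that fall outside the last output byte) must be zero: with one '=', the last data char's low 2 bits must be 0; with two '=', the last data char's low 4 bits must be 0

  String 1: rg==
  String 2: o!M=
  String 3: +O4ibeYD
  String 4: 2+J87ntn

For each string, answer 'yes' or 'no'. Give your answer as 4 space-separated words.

Answer: yes no yes yes

Derivation:
String 1: 'rg==' → valid
String 2: 'o!M=' → invalid (bad char(s): ['!'])
String 3: '+O4ibeYD' → valid
String 4: '2+J87ntn' → valid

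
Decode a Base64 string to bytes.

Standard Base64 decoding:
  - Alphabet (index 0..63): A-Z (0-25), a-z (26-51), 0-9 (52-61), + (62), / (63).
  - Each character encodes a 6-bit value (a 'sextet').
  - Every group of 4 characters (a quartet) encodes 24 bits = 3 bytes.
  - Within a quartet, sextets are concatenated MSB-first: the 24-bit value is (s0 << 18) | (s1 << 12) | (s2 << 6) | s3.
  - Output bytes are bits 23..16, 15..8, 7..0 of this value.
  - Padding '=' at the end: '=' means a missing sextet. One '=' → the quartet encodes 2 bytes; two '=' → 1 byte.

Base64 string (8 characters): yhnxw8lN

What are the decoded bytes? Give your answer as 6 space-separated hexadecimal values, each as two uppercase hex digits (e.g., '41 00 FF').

Answer: CA 19 F1 C3 C9 4D

Derivation:
After char 0 ('y'=50): chars_in_quartet=1 acc=0x32 bytes_emitted=0
After char 1 ('h'=33): chars_in_quartet=2 acc=0xCA1 bytes_emitted=0
After char 2 ('n'=39): chars_in_quartet=3 acc=0x32867 bytes_emitted=0
After char 3 ('x'=49): chars_in_quartet=4 acc=0xCA19F1 -> emit CA 19 F1, reset; bytes_emitted=3
After char 4 ('w'=48): chars_in_quartet=1 acc=0x30 bytes_emitted=3
After char 5 ('8'=60): chars_in_quartet=2 acc=0xC3C bytes_emitted=3
After char 6 ('l'=37): chars_in_quartet=3 acc=0x30F25 bytes_emitted=3
After char 7 ('N'=13): chars_in_quartet=4 acc=0xC3C94D -> emit C3 C9 4D, reset; bytes_emitted=6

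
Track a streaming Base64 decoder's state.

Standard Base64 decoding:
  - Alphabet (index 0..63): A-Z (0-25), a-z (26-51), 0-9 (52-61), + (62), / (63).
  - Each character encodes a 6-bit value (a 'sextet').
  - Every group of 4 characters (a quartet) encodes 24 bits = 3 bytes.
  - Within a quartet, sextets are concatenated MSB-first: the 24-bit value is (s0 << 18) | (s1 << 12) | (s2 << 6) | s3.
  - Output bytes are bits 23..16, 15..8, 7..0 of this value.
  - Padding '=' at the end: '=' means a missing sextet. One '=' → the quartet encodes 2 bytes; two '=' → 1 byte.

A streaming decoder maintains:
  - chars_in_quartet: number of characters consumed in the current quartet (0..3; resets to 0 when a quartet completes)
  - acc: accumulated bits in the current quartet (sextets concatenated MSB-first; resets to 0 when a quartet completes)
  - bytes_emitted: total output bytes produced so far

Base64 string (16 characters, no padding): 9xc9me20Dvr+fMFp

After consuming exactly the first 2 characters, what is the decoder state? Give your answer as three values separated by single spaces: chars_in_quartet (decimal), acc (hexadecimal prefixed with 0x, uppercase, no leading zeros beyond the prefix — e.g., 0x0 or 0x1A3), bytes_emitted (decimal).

Answer: 2 0xF71 0

Derivation:
After char 0 ('9'=61): chars_in_quartet=1 acc=0x3D bytes_emitted=0
After char 1 ('x'=49): chars_in_quartet=2 acc=0xF71 bytes_emitted=0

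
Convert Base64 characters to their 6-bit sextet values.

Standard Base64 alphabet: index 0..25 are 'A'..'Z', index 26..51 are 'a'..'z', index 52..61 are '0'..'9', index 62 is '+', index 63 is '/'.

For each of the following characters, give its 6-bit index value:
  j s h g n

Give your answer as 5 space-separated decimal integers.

Answer: 35 44 33 32 39

Derivation:
'j': a..z range, 26 + ord('j') − ord('a') = 35
's': a..z range, 26 + ord('s') − ord('a') = 44
'h': a..z range, 26 + ord('h') − ord('a') = 33
'g': a..z range, 26 + ord('g') − ord('a') = 32
'n': a..z range, 26 + ord('n') − ord('a') = 39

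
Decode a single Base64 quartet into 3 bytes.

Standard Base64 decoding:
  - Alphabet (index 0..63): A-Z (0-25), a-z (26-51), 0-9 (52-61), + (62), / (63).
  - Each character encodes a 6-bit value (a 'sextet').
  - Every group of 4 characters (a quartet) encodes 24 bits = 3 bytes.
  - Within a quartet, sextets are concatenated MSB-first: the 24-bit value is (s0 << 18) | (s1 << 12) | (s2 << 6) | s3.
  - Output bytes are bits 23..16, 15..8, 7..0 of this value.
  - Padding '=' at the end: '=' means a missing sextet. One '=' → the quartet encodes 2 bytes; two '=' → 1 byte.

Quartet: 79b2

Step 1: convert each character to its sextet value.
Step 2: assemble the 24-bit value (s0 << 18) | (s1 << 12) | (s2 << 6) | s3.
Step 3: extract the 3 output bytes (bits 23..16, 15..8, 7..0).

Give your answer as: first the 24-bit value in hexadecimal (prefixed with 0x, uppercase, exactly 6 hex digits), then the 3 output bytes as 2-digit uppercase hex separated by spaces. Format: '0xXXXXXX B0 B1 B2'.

Sextets: 7=59, 9=61, b=27, 2=54
24-bit: (59<<18) | (61<<12) | (27<<6) | 54
      = 0xEC0000 | 0x03D000 | 0x0006C0 | 0x000036
      = 0xEFD6F6
Bytes: (v>>16)&0xFF=EF, (v>>8)&0xFF=D6, v&0xFF=F6

Answer: 0xEFD6F6 EF D6 F6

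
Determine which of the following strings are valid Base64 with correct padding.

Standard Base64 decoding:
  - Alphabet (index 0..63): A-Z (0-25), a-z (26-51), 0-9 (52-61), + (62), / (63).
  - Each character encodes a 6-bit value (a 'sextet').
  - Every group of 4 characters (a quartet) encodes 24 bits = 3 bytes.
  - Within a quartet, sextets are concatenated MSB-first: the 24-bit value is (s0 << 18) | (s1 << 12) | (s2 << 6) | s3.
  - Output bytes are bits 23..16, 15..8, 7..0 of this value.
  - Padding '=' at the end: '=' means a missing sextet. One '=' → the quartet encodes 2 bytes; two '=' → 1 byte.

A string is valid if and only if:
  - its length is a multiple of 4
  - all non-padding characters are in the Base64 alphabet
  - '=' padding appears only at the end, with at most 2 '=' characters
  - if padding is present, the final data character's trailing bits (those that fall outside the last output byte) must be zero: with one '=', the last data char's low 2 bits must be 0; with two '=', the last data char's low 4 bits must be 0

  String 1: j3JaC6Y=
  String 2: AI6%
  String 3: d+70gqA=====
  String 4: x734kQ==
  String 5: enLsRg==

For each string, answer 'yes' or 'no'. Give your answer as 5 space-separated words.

Answer: yes no no yes yes

Derivation:
String 1: 'j3JaC6Y=' → valid
String 2: 'AI6%' → invalid (bad char(s): ['%'])
String 3: 'd+70gqA=====' → invalid (5 pad chars (max 2))
String 4: 'x734kQ==' → valid
String 5: 'enLsRg==' → valid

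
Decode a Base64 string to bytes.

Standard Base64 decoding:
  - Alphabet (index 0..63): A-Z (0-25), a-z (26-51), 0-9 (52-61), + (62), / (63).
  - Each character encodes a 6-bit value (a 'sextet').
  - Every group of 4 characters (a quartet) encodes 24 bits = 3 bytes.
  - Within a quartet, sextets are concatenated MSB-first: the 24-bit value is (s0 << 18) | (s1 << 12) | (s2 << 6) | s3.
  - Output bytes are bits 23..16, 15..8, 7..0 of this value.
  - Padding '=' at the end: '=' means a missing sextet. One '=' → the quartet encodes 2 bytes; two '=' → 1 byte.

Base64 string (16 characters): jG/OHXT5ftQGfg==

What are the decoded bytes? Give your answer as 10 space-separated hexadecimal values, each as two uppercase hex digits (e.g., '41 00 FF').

After char 0 ('j'=35): chars_in_quartet=1 acc=0x23 bytes_emitted=0
After char 1 ('G'=6): chars_in_quartet=2 acc=0x8C6 bytes_emitted=0
After char 2 ('/'=63): chars_in_quartet=3 acc=0x231BF bytes_emitted=0
After char 3 ('O'=14): chars_in_quartet=4 acc=0x8C6FCE -> emit 8C 6F CE, reset; bytes_emitted=3
After char 4 ('H'=7): chars_in_quartet=1 acc=0x7 bytes_emitted=3
After char 5 ('X'=23): chars_in_quartet=2 acc=0x1D7 bytes_emitted=3
After char 6 ('T'=19): chars_in_quartet=3 acc=0x75D3 bytes_emitted=3
After char 7 ('5'=57): chars_in_quartet=4 acc=0x1D74F9 -> emit 1D 74 F9, reset; bytes_emitted=6
After char 8 ('f'=31): chars_in_quartet=1 acc=0x1F bytes_emitted=6
After char 9 ('t'=45): chars_in_quartet=2 acc=0x7ED bytes_emitted=6
After char 10 ('Q'=16): chars_in_quartet=3 acc=0x1FB50 bytes_emitted=6
After char 11 ('G'=6): chars_in_quartet=4 acc=0x7ED406 -> emit 7E D4 06, reset; bytes_emitted=9
After char 12 ('f'=31): chars_in_quartet=1 acc=0x1F bytes_emitted=9
After char 13 ('g'=32): chars_in_quartet=2 acc=0x7E0 bytes_emitted=9
Padding '==': partial quartet acc=0x7E0 -> emit 7E; bytes_emitted=10

Answer: 8C 6F CE 1D 74 F9 7E D4 06 7E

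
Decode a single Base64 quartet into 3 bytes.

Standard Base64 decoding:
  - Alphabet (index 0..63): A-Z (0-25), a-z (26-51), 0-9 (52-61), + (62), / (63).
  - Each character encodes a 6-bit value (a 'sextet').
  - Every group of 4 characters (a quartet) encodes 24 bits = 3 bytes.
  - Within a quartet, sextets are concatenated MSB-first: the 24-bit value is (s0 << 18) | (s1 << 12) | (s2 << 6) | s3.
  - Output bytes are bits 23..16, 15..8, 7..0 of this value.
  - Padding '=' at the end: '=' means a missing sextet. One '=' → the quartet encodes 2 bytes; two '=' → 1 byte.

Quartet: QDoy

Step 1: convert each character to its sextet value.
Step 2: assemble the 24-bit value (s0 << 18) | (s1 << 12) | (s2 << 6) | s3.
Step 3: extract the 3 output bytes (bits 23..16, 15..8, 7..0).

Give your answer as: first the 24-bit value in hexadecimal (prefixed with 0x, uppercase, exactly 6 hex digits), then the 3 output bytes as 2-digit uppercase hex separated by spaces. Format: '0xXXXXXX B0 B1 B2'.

Answer: 0x403A32 40 3A 32

Derivation:
Sextets: Q=16, D=3, o=40, y=50
24-bit: (16<<18) | (3<<12) | (40<<6) | 50
      = 0x400000 | 0x003000 | 0x000A00 | 0x000032
      = 0x403A32
Bytes: (v>>16)&0xFF=40, (v>>8)&0xFF=3A, v&0xFF=32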